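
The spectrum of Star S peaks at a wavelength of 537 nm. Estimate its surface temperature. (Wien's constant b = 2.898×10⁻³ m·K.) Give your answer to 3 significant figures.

5.40×10^3 K

T = b/λ_max = 2.898×10⁻³ / (537×10⁻⁹) = 5397 K.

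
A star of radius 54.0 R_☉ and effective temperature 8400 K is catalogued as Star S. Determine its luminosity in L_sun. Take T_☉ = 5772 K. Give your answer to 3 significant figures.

L/L_☉ = (R/R_☉)² (T/T_☉)⁴ = (54.0)² × (8400/5772)⁴
       = 2916 × (1.455)⁴ = 2916 × 4.486 = 1.308×10^4.

1.31×10^4 L_sun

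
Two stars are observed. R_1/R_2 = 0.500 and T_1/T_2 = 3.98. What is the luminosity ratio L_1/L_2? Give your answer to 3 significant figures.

From the Stefan–Boltzmann law, L ∝ R²T⁴, so
L_1/L_2 = (R_1/R_2)² (T_1/T_2)⁴ = (0.500)² × (3.98)⁴ = 0.2500 × 250.9 = 62.73.

62.7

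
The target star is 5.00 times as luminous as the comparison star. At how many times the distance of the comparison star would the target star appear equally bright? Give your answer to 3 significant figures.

2.24

Equal flux requires L_t/d_t² = L_c/d_c², so d_t/d_c = √(L_t/L_c)
= √(5.00) = 2.236.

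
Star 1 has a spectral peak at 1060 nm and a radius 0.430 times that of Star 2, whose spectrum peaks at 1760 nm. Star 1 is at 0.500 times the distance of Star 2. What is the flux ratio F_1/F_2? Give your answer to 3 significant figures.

Wien's law: T_1/T_2 = λ_2/λ_1 = 1760/1060 = 1.660.
L_1/L_2 = (R_1/R_2)²(T_1/T_2)⁴ = (0.430)²(1.660)⁴ = 1.405.
F_1/F_2 = (L_1/L_2)/(d_1/d_2)² = 1.405/(0.500)² = 5.621.

5.62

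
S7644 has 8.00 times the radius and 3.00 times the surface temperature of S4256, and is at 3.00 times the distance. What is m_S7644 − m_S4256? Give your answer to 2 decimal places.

-6.90

L_S7644/L_S4256 = (8.00)²(3.00)⁴ = 5184.
F_S7644/F_S4256 = (L_S7644/L_S4256)/(d_S7644/d_S4256)² = 5184/9.000 = 576.0.
m_S7644 − m_S4256 = −2.5 log₁₀(576.0) = -6.90.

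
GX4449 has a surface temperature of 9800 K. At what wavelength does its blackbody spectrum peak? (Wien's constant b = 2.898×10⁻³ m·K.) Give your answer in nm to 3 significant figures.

λ_max = b/T = 2.898×10⁻³ / 9800 = 2.96×10^-7 m = 295.7 nm.

296 nm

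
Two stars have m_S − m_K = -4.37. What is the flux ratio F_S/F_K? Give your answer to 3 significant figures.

56.0

F_S/F_K = 10^(−(m_S − m_K)/2.5) = 10^(4.37/2.5) = 10^1.748 = 55.98.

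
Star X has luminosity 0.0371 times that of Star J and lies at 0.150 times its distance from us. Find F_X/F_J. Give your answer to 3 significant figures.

1.65

F = L/(4πd²), so F_X/F_J = (L_X/L_J) / (d_X/d_J)²
= 0.0371 / (0.150)² = 0.0371 / 0.02250 = 1.649.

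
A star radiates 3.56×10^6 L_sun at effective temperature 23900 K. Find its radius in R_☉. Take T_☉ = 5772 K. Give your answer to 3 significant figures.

R/R_☉ = √(L/L_☉) / (T/T_☉)² = √(3.56×10^6) / (4.141)²
       = 1887 / 17.15 = 110.0.

110 R_☉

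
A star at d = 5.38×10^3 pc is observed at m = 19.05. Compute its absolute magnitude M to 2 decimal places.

M = m − 5 log₁₀(d/10 pc) = 19.05 − 5 log₁₀(5.38×10^3/10)
  = 19.05 − 5 × 2.731 = 19.05 − 13.65 = 5.40.

5.40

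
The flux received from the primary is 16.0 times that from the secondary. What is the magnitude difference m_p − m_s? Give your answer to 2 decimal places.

-3.01

m_p − m_s = −2.5 log₁₀(F_p/F_s) = −2.5 log₁₀(16.0) = −2.5 × (1.204) = -3.010.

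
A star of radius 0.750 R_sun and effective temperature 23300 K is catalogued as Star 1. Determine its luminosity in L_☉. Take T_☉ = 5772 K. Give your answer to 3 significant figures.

149 L_☉

L/L_☉ = (R/R_☉)² (T/T_☉)⁴ = (0.750)² × (23300/5772)⁴
       = 0.5625 × (4.037)⁴ = 0.5625 × 265.5 = 149.4.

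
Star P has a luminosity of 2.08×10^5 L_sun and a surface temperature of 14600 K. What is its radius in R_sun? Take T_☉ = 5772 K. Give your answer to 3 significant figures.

71.3 R_sun

R/R_☉ = √(L/L_☉) / (T/T_☉)² = √(2.08×10^5) / (2.529)²
       = 456.1 / 6.398 = 71.28.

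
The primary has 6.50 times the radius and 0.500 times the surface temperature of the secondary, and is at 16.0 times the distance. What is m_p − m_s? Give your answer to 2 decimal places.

4.97

L_p/L_s = (6.50)²(0.500)⁴ = 2.641.
F_p/F_s = (L_p/L_s)/(d_p/d_s)² = 2.641/256.0 = 0.01031.
m_p − m_s = −2.5 log₁₀(0.01031) = 4.97.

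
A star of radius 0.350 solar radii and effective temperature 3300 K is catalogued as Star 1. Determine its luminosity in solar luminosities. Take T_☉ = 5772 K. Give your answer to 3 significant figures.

L/L_☉ = (R/R_☉)² (T/T_☉)⁴ = (0.350)² × (3300/5772)⁴
       = 0.1225 × (0.5717)⁴ = 0.1225 × 0.1068 = 0.01309.

0.0131 solar luminosities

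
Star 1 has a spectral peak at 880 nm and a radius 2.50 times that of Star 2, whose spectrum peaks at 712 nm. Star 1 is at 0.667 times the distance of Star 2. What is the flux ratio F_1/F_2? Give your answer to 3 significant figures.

Wien's law: T_1/T_2 = λ_2/λ_1 = 712/880 = 0.8091.
L_1/L_2 = (R_1/R_2)²(T_1/T_2)⁴ = (2.50)²(0.8091)⁴ = 2.678.
F_1/F_2 = (L_1/L_2)/(d_1/d_2)² = 2.678/(0.667)² = 6.020.

6.02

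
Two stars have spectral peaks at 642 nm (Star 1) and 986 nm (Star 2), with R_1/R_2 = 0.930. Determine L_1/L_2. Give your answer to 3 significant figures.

4.81

Wien's law gives T ∝ 1/λ_max, so T_1/T_2 = λ_2/λ_1 = 986/642 = 1.536.
Then L ∝ R²T⁴ gives L_1/L_2 = (0.930)² × (1.536)⁴ = 0.8649 × 5.564 = 4.812.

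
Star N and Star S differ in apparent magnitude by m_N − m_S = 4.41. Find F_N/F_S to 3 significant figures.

0.0172

F_N/F_S = 10^(−(m_N − m_S)/2.5) = 10^(-4.41/2.5) = 10^-1.764 = 0.01722.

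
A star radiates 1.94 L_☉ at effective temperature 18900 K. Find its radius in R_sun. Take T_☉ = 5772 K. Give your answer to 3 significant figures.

R/R_☉ = √(L/L_☉) / (T/T_☉)² = √(1.94) / (3.274)²
       = 1.393 / 10.72 = 0.1299.

0.130 R_sun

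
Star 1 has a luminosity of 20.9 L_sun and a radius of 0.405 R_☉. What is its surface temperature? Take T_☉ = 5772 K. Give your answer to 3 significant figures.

1.94×10^4 K

T/T_☉ = (L/L_☉)^(1/4) / (R/R_☉)^(1/2)
T = 5772 × (20.9)^(1/4) / √(0.405) = 5772 × 2.138 / 0.6364 = 1.939×10^4 K.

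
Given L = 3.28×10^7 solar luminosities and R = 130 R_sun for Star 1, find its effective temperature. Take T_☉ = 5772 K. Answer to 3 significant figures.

T/T_☉ = (L/L_☉)^(1/4) / (R/R_☉)^(1/2)
T = 5772 × (3.28×10^7)^(1/4) / √(130) = 5772 × 75.68 / 11.40 = 3.831×10^4 K.

3.83×10^4 K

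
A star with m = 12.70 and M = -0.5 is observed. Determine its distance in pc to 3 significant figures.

m − M = 5 log₁₀(d/10 pc)
12.70 − (-0.5) = 13.20 = 5 log₁₀(d/10)
d = 10 × 10^(13.20/5) = 10 × 10^2.640 = 4365 pc.

4.37×10^3 pc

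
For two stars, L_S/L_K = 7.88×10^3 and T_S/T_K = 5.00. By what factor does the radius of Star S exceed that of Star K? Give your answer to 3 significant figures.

3.55

L ∝ R²T⁴ gives R ∝ √L / T², so
R_S/R_K = √(7.88×10^3) / (5.00)² = 88.77 / 25.00 = 3.551.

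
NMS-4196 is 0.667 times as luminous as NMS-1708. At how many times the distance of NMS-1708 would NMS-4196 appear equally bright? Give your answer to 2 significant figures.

Equal flux requires L_NMS-4196/d_NMS-4196² = L_NMS-1708/d_NMS-1708², so d_NMS-4196/d_NMS-1708 = √(L_NMS-4196/L_NMS-1708)
= √(0.667) = 0.8167.

0.82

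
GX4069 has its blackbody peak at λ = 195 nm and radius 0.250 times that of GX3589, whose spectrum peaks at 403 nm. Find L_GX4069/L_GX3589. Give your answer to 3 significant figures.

1.14

Wien's law gives T ∝ 1/λ_max, so T_GX4069/T_GX3589 = λ_GX3589/λ_GX4069 = 403/195 = 2.067.
Then L ∝ R²T⁴ gives L_GX4069/L_GX3589 = (0.250)² × (2.067)⁴ = 0.06250 × 18.24 = 1.140.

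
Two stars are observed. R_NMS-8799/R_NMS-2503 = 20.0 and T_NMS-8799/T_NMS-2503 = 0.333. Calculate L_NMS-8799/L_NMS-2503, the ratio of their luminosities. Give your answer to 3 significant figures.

From the Stefan–Boltzmann law, L ∝ R²T⁴, so
L_NMS-8799/L_NMS-2503 = (R_NMS-8799/R_NMS-2503)² (T_NMS-8799/T_NMS-2503)⁴ = (20.0)² × (0.333)⁴ = 400.0 × 0.01230 = 4.919.

4.92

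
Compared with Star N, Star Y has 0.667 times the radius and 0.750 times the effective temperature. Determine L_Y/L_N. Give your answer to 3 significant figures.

From the Stefan–Boltzmann law, L ∝ R²T⁴, so
L_Y/L_N = (R_Y/R_N)² (T_Y/T_N)⁴ = (0.667)² × (0.750)⁴ = 0.4449 × 0.3164 = 0.1408.

0.141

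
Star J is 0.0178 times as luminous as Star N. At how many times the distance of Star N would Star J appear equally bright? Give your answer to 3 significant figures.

Equal flux requires L_J/d_J² = L_N/d_N², so d_J/d_N = √(L_J/L_N)
= √(0.0178) = 0.1334.

0.133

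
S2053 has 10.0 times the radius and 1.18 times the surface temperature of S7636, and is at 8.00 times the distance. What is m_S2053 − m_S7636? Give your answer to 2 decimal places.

-1.20

L_S2053/L_S7636 = (10.0)²(1.18)⁴ = 193.9.
F_S2053/F_S7636 = (L_S2053/L_S7636)/(d_S2053/d_S7636)² = 193.9/64.00 = 3.029.
m_S2053 − m_S7636 = −2.5 log₁₀(3.029) = -1.20.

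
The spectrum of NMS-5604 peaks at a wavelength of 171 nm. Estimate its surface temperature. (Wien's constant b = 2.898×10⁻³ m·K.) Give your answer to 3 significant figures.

1.69×10^4 K

T = b/λ_max = 2.898×10⁻³ / (171×10⁻⁹) = 1.695×10^4 K.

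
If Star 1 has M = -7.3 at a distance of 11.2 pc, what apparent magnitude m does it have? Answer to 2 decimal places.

m = M + 5 log₁₀(d/10 pc) = -7.3 + 5 log₁₀(11.2/10)
  = -7.3 + 5 × 0.049 = -7.3 + 0.25 = -7.05.

-7.05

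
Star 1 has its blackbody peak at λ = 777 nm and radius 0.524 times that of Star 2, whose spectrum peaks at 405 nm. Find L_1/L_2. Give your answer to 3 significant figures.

Wien's law gives T ∝ 1/λ_max, so T_1/T_2 = λ_2/λ_1 = 405/777 = 0.5212.
Then L ∝ R²T⁴ gives L_1/L_2 = (0.524)² × (0.5212)⁴ = 0.2746 × 0.07381 = 0.02027.

0.0203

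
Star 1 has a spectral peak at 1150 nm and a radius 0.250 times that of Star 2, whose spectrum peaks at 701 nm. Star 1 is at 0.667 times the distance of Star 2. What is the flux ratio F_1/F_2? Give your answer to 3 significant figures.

Wien's law: T_1/T_2 = λ_2/λ_1 = 701/1150 = 0.6096.
L_1/L_2 = (R_1/R_2)²(T_1/T_2)⁴ = (0.250)²(0.6096)⁴ = 0.008629.
F_1/F_2 = (L_1/L_2)/(d_1/d_2)² = 0.008629/(0.667)² = 0.01940.

0.0194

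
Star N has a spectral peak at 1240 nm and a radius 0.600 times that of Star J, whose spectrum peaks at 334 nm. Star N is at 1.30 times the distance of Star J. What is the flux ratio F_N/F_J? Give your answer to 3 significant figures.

Wien's law: T_N/T_J = λ_J/λ_N = 334/1240 = 0.2694.
L_N/L_J = (R_N/R_J)²(T_N/T_J)⁴ = (0.600)²(0.2694)⁴ = 0.001895.
F_N/F_J = (L_N/L_J)/(d_N/d_J)² = 0.001895/(1.30)² = 0.001121.

0.00112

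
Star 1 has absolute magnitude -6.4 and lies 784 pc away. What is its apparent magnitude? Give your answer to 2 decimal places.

3.07

m = M + 5 log₁₀(d/10 pc) = -6.4 + 5 log₁₀(784/10)
  = -6.4 + 5 × 1.894 = -6.4 + 9.47 = 3.07.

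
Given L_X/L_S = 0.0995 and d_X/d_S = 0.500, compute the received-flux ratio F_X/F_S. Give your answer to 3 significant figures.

F = L/(4πd²), so F_X/F_S = (L_X/L_S) / (d_X/d_S)²
= 0.0995 / (0.500)² = 0.0995 / 0.2500 = 0.3980.

0.398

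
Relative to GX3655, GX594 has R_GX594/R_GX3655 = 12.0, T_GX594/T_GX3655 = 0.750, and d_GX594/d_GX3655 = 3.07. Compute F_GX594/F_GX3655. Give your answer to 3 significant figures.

L_GX594/L_GX3655 = (R_GX594/R_GX3655)²(T_GX594/T_GX3655)⁴ = (12.0)² × (0.750)⁴ = 45.56.
F_GX594/F_GX3655 = (L_GX594/L_GX3655)/(d_GX594/d_GX3655)² = 45.56 / (3.07)² = 4.834.

4.83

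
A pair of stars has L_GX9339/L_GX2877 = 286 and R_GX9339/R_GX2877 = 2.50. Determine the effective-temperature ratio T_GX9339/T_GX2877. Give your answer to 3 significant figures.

2.60

L ∝ R²T⁴ gives T ∝ (L/R²)^(1/4), so
T_GX9339/T_GX2877 = (286 / 2.50²)^(1/4) = (45.76)^(1/4) = 2.601.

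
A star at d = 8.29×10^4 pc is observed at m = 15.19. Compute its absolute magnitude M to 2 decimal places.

M = m − 5 log₁₀(d/10 pc) = 15.19 − 5 log₁₀(8.29×10^4/10)
  = 15.19 − 5 × 3.919 = 15.19 − 19.59 = -4.40.

-4.40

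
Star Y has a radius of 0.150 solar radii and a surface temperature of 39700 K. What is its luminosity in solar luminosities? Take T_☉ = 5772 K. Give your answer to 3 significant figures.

L/L_☉ = (R/R_☉)² (T/T_☉)⁴ = (0.150)² × (39700/5772)⁴
       = 0.02250 × (6.878)⁴ = 0.02250 × 2238 = 50.35.

50.4 solar luminosities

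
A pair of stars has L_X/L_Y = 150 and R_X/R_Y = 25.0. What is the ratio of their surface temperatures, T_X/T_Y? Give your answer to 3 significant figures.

L ∝ R²T⁴ gives T ∝ (L/R²)^(1/4), so
T_X/T_Y = (150 / 25.0²)^(1/4) = (0.2400)^(1/4) = 0.6999.

0.700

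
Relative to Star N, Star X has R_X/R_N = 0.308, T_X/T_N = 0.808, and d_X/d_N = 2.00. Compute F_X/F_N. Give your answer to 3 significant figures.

0.0101

L_X/L_N = (R_X/R_N)²(T_X/T_N)⁴ = (0.308)² × (0.808)⁴ = 0.04043.
F_X/F_N = (L_X/L_N)/(d_X/d_N)² = 0.04043 / (2.00)² = 0.01011.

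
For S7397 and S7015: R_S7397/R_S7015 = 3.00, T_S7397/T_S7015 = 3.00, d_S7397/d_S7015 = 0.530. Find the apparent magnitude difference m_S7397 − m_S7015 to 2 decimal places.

-8.54

L_S7397/L_S7015 = (3.00)²(3.00)⁴ = 729.0.
F_S7397/F_S7015 = (L_S7397/L_S7015)/(d_S7397/d_S7015)² = 729.0/0.2809 = 2595.
m_S7397 − m_S7015 = −2.5 log₁₀(2595) = -8.54.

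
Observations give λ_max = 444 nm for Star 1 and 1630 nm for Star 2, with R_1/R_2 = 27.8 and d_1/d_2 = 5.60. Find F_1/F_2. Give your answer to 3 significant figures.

4.48×10^3

Wien's law: T_1/T_2 = λ_2/λ_1 = 1630/444 = 3.671.
L_1/L_2 = (R_1/R_2)²(T_1/T_2)⁴ = (27.8)²(3.671)⁴ = 1.404×10^5.
F_1/F_2 = (L_1/L_2)/(d_1/d_2)² = 1.404×10^5/(5.60)² = 4476.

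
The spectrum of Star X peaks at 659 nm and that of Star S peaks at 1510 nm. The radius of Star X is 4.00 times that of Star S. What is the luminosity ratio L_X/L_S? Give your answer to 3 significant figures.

Wien's law gives T ∝ 1/λ_max, so T_X/T_S = λ_S/λ_X = 1510/659 = 2.291.
Then L ∝ R²T⁴ gives L_X/L_S = (4.00)² × (2.291)⁴ = 16.00 × 27.57 = 441.0.

441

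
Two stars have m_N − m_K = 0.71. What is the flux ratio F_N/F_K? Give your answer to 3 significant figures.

0.520

F_N/F_K = 10^(−(m_N − m_K)/2.5) = 10^(-0.71/2.5) = 10^-0.284 = 0.5200.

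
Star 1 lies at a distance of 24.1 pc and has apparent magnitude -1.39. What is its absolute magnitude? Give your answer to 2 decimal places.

M = m − 5 log₁₀(d/10 pc) = -1.39 − 5 log₁₀(24.1/10)
  = -1.39 − 5 × 0.382 = -1.39 − 1.91 = -3.30.

-3.30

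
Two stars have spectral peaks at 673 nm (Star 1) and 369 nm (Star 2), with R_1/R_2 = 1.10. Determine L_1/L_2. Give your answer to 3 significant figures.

Wien's law gives T ∝ 1/λ_max, so T_1/T_2 = λ_2/λ_1 = 369/673 = 0.5483.
Then L ∝ R²T⁴ gives L_1/L_2 = (1.10)² × (0.5483)⁴ = 1.210 × 0.09037 = 0.1094.

0.109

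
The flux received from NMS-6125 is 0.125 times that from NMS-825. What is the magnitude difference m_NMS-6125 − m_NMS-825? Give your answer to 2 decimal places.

2.26

m_NMS-6125 − m_NMS-825 = −2.5 log₁₀(F_NMS-6125/F_NMS-825) = −2.5 log₁₀(0.125) = −2.5 × (-0.903) = 2.258.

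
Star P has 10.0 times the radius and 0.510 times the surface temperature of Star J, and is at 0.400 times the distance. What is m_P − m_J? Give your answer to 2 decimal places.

L_P/L_J = (10.0)²(0.510)⁴ = 6.765.
F_P/F_J = (L_P/L_J)/(d_P/d_J)² = 6.765/0.1600 = 42.28.
m_P − m_J = −2.5 log₁₀(42.28) = -4.07.

-4.07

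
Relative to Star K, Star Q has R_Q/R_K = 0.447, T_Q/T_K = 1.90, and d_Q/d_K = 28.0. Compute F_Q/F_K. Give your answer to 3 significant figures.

L_Q/L_K = (R_Q/R_K)²(T_Q/T_K)⁴ = (0.447)² × (1.90)⁴ = 2.604.
F_Q/F_K = (L_Q/L_K)/(d_Q/d_K)² = 2.604 / (28.0)² = 0.003321.

0.00332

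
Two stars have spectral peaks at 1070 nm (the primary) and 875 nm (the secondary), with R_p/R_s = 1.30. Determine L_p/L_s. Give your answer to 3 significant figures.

Wien's law gives T ∝ 1/λ_max, so T_p/T_s = λ_s/λ_p = 875/1070 = 0.8178.
Then L ∝ R²T⁴ gives L_p/L_s = (1.30)² × (0.8178)⁴ = 1.690 × 0.4472 = 0.7558.

0.756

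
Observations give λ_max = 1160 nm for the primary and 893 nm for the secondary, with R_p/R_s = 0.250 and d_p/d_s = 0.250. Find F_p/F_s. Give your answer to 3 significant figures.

0.351

Wien's law: T_p/T_s = λ_s/λ_p = 893/1160 = 0.7698.
L_p/L_s = (R_p/R_s)²(T_p/T_s)⁴ = (0.250)²(0.7698)⁴ = 0.02195.
F_p/F_s = (L_p/L_s)/(d_p/d_s)² = 0.02195/(0.250)² = 0.3512.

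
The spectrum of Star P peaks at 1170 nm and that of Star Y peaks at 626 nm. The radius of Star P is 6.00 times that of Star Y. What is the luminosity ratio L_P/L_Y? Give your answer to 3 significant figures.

Wien's law gives T ∝ 1/λ_max, so T_P/T_Y = λ_Y/λ_P = 626/1170 = 0.5350.
Then L ∝ R²T⁴ gives L_P/L_Y = (6.00)² × (0.5350)⁴ = 36.00 × 0.08195 = 2.950.

2.95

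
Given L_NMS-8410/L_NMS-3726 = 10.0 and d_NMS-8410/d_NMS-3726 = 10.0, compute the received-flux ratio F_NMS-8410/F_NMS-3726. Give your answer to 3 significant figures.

F = L/(4πd²), so F_NMS-8410/F_NMS-3726 = (L_NMS-8410/L_NMS-3726) / (d_NMS-8410/d_NMS-3726)²
= 10.0 / (10.0)² = 10.0 / 100.0 = 0.1000.

0.100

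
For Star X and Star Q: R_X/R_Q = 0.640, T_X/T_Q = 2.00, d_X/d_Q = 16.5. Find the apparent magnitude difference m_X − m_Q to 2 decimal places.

4.05

L_X/L_Q = (0.640)²(2.00)⁴ = 6.554.
F_X/F_Q = (L_X/L_Q)/(d_X/d_Q)² = 6.554/272.2 = 0.02407.
m_X − m_Q = −2.5 log₁₀(0.02407) = 4.05.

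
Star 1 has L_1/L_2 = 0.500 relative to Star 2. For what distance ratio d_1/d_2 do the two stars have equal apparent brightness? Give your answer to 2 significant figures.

0.71

Equal flux requires L_1/d_1² = L_2/d_2², so d_1/d_2 = √(L_1/L_2)
= √(0.500) = 0.7071.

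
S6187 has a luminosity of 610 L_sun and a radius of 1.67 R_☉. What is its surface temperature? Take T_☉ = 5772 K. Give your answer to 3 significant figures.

T/T_☉ = (L/L_☉)^(1/4) / (R/R_☉)^(1/2)
T = 5772 × (610)^(1/4) / √(1.67) = 5772 × 4.970 / 1.292 = 2.220×10^4 K.

2.22×10^4 K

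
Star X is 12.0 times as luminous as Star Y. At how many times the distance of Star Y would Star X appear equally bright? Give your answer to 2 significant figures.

3.5

Equal flux requires L_X/d_X² = L_Y/d_Y², so d_X/d_Y = √(L_X/L_Y)
= √(12.0) = 3.464.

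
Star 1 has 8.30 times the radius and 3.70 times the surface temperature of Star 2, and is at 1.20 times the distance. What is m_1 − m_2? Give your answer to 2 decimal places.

-9.88

L_1/L_2 = (8.30)²(3.70)⁴ = 1.291×10^4.
F_1/F_2 = (L_1/L_2)/(d_1/d_2)² = 1.291×10^4/1.440 = 8966.
m_1 − m_2 = −2.5 log₁₀(8966) = -9.88.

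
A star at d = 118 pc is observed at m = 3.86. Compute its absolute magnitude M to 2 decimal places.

-1.50

M = m − 5 log₁₀(d/10 pc) = 3.86 − 5 log₁₀(118/10)
  = 3.86 − 5 × 1.072 = 3.86 − 5.36 = -1.50.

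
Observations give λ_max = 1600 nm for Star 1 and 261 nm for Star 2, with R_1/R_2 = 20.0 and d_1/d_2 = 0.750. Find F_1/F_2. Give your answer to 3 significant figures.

0.504

Wien's law: T_1/T_2 = λ_2/λ_1 = 261/1600 = 0.1631.
L_1/L_2 = (R_1/R_2)²(T_1/T_2)⁴ = (20.0)²(0.1631)⁴ = 0.2832.
F_1/F_2 = (L_1/L_2)/(d_1/d_2)² = 0.2832/(0.750)² = 0.5035.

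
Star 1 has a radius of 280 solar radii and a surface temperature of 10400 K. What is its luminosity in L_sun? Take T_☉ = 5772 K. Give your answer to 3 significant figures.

L/L_☉ = (R/R_☉)² (T/T_☉)⁴ = (280)² × (10400/5772)⁴
       = 7.840×10^4 × (1.802)⁴ = 7.840×10^4 × 10.54 = 8.263×10^5.

8.26×10^5 L_sun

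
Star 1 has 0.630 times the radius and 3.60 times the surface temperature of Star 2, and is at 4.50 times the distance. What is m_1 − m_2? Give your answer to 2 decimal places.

L_1/L_2 = (0.630)²(3.60)⁴ = 66.66.
F_1/F_2 = (L_1/L_2)/(d_1/d_2)² = 66.66/20.25 = 3.292.
m_1 − m_2 = −2.5 log₁₀(3.292) = -1.29.

-1.29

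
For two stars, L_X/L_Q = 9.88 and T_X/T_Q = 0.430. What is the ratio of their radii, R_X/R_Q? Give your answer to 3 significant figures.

17.0

L ∝ R²T⁴ gives R ∝ √L / T², so
R_X/R_Q = √(9.88) / (0.430)² = 3.143 / 0.1849 = 17.00.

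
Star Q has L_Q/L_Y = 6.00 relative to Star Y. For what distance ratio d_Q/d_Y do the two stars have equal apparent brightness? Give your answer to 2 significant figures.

Equal flux requires L_Q/d_Q² = L_Y/d_Y², so d_Q/d_Y = √(L_Q/L_Y)
= √(6.00) = 2.449.

2.4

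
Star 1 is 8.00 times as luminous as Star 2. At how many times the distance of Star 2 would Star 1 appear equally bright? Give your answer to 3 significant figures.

Equal flux requires L_1/d_1² = L_2/d_2², so d_1/d_2 = √(L_1/L_2)
= √(8.00) = 2.828.

2.83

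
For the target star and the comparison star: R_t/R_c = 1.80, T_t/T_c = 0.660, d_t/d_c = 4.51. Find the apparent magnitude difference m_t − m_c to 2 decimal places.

3.80

L_t/L_c = (1.80)²(0.660)⁴ = 0.6148.
F_t/F_c = (L_t/L_c)/(d_t/d_c)² = 0.6148/20.34 = 0.03023.
m_t − m_c = −2.5 log₁₀(0.03023) = 3.80.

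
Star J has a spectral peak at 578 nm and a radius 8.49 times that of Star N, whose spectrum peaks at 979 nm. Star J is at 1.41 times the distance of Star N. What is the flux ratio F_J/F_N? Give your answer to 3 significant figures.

298

Wien's law: T_J/T_N = λ_N/λ_J = 979/578 = 1.694.
L_J/L_N = (R_J/R_N)²(T_J/T_N)⁴ = (8.49)²(1.694)⁴ = 593.2.
F_J/F_N = (L_J/L_N)/(d_J/d_N)² = 593.2/(1.41)² = 298.4.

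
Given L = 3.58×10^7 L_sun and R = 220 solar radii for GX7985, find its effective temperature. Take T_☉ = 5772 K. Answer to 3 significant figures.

T/T_☉ = (L/L_☉)^(1/4) / (R/R_☉)^(1/2)
T = 5772 × (3.58×10^7)^(1/4) / √(220) = 5772 × 77.35 / 14.83 = 3.010×10^4 K.

3.01×10^4 K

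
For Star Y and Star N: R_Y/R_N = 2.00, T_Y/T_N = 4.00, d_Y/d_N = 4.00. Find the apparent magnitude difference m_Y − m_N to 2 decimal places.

L_Y/L_N = (2.00)²(4.00)⁴ = 1024.
F_Y/F_N = (L_Y/L_N)/(d_Y/d_N)² = 1024/16.00 = 64.00.
m_Y − m_N = −2.5 log₁₀(64.00) = -4.52.

-4.52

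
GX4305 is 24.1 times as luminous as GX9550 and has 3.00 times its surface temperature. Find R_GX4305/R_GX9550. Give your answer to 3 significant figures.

L ∝ R²T⁴ gives R ∝ √L / T², so
R_GX4305/R_GX9550 = √(24.1) / (3.00)² = 4.909 / 9.000 = 0.5455.

0.545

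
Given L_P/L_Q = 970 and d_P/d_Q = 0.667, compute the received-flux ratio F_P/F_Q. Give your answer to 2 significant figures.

F = L/(4πd²), so F_P/F_Q = (L_P/L_Q) / (d_P/d_Q)²
= 970 / (0.667)² = 970 / 0.4449 = 2180.

2.2×10^3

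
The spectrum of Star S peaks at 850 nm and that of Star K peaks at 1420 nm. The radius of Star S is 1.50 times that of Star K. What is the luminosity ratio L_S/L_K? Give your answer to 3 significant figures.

Wien's law gives T ∝ 1/λ_max, so T_S/T_K = λ_K/λ_S = 1420/850 = 1.671.
Then L ∝ R²T⁴ gives L_S/L_K = (1.50)² × (1.671)⁴ = 2.250 × 7.789 = 17.53.

17.5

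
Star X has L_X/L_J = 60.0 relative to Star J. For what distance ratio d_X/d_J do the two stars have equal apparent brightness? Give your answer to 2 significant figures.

7.7

Equal flux requires L_X/d_X² = L_J/d_J², so d_X/d_J = √(L_X/L_J)
= √(60.0) = 7.746.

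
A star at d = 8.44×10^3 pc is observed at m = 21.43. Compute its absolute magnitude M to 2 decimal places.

M = m − 5 log₁₀(d/10 pc) = 21.43 − 5 log₁₀(8.44×10^3/10)
  = 21.43 − 5 × 2.926 = 21.43 − 14.63 = 6.80.

6.80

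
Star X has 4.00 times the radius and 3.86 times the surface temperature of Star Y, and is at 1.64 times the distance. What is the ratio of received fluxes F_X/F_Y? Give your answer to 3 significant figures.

1.32×10^3

L_X/L_Y = (R_X/R_Y)²(T_X/T_Y)⁴ = (4.00)² × (3.86)⁴ = 3552.
F_X/F_Y = (L_X/L_Y)/(d_X/d_Y)² = 3552 / (1.64)² = 1321.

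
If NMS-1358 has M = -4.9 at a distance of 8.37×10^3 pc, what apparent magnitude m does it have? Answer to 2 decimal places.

9.71

m = M + 5 log₁₀(d/10 pc) = -4.9 + 5 log₁₀(8.37×10^3/10)
  = -4.9 + 5 × 2.923 = -4.9 + 14.61 = 9.71.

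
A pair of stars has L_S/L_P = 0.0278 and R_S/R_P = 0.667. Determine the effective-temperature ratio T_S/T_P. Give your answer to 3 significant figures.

0.500

L ∝ R²T⁴ gives T ∝ (L/R²)^(1/4), so
T_S/T_P = (0.0278 / 0.667²)^(1/4) = (0.06249)^(1/4) = 0.5000.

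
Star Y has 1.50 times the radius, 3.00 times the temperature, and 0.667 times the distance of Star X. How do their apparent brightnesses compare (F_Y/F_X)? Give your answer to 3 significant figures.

L_Y/L_X = (R_Y/R_X)²(T_Y/T_X)⁴ = (1.50)² × (3.00)⁴ = 182.2.
F_Y/F_X = (L_Y/L_X)/(d_Y/d_X)² = 182.2 / (0.667)² = 409.7.

410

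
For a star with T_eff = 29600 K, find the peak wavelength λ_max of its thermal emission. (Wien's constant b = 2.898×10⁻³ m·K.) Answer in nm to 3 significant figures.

λ_max = b/T = 2.898×10⁻³ / 29600 = 9.79×10^-8 m = 97.91 nm.

97.9 nm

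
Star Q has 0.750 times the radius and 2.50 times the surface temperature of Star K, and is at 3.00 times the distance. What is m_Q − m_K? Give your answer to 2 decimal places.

L_Q/L_K = (0.750)²(2.50)⁴ = 21.97.
F_Q/F_K = (L_Q/L_K)/(d_Q/d_K)² = 21.97/9.000 = 2.441.
m_Q − m_K = −2.5 log₁₀(2.441) = -0.97.

-0.97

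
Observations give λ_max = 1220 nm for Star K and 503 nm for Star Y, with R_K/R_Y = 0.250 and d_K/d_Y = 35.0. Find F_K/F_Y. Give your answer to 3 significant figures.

Wien's law: T_K/T_Y = λ_Y/λ_K = 503/1220 = 0.4123.
L_K/L_Y = (R_K/R_Y)²(T_K/T_Y)⁴ = (0.250)²(0.4123)⁴ = 0.001806.
F_K/F_Y = (L_K/L_Y)/(d_K/d_Y)² = 0.001806/(35.0)² = 1.474×10^-6.

1.47×10^-6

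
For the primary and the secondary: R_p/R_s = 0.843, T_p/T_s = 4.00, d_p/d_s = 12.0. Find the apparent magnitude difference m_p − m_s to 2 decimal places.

-0.25

L_p/L_s = (0.843)²(4.00)⁴ = 181.9.
F_p/F_s = (L_p/L_s)/(d_p/d_s)² = 181.9/144.0 = 1.263.
m_p − m_s = −2.5 log₁₀(1.263) = -0.25.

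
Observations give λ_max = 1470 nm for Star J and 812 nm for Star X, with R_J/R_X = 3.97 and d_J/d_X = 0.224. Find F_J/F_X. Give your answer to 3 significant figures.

29.2

Wien's law: T_J/T_X = λ_X/λ_J = 812/1470 = 0.5524.
L_J/L_X = (R_J/R_X)²(T_J/T_X)⁴ = (3.97)²(0.5524)⁴ = 1.467.
F_J/F_X = (L_J/L_X)/(d_J/d_X)² = 1.467/(0.224)² = 29.24.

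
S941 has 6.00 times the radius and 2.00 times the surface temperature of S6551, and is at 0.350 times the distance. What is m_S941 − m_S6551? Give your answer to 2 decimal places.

-9.18

L_S941/L_S6551 = (6.00)²(2.00)⁴ = 576.0.
F_S941/F_S6551 = (L_S941/L_S6551)/(d_S941/d_S6551)² = 576.0/0.1225 = 4702.
m_S941 − m_S6551 = −2.5 log₁₀(4702) = -9.18.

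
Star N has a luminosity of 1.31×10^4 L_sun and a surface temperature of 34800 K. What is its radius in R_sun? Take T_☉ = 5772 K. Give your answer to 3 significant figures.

R/R_☉ = √(L/L_☉) / (T/T_☉)² = √(1.31×10^4) / (6.029)²
       = 114.5 / 36.35 = 3.149.

3.15 R_sun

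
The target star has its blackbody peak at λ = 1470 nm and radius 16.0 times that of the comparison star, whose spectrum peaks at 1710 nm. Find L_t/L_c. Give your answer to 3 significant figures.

Wien's law gives T ∝ 1/λ_max, so T_t/T_c = λ_c/λ_t = 1710/1470 = 1.163.
Then L ∝ R²T⁴ gives L_t/L_c = (16.0)² × (1.163)⁴ = 256.0 × 1.831 = 468.8.

469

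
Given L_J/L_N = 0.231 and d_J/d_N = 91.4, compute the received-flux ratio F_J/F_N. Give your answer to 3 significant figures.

2.77×10^-5

F = L/(4πd²), so F_J/F_N = (L_J/L_N) / (d_J/d_N)²
= 0.231 / (91.4)² = 0.231 / 8354 = 2.765×10^-5.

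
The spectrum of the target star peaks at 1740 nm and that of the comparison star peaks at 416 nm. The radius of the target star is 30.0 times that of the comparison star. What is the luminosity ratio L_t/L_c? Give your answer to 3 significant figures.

2.94

Wien's law gives T ∝ 1/λ_max, so T_t/T_c = λ_c/λ_t = 416/1740 = 0.2391.
Then L ∝ R²T⁴ gives L_t/L_c = (30.0)² × (0.2391)⁴ = 900.0 × 0.003267 = 2.940.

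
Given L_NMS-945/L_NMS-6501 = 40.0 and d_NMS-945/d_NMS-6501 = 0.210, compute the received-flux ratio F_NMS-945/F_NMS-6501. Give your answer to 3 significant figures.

907

F = L/(4πd²), so F_NMS-945/F_NMS-6501 = (L_NMS-945/L_NMS-6501) / (d_NMS-945/d_NMS-6501)²
= 40.0 / (0.210)² = 40.0 / 0.04410 = 907.0.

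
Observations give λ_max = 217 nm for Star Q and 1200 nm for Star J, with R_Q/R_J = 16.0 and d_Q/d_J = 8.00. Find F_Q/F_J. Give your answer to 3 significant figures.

Wien's law: T_Q/T_J = λ_J/λ_Q = 1200/217 = 5.530.
L_Q/L_J = (R_Q/R_J)²(T_Q/T_J)⁴ = (16.0)²(5.530)⁴ = 2.394×10^5.
F_Q/F_J = (L_Q/L_J)/(d_Q/d_J)² = 2.394×10^5/(8.00)² = 3741.

3.74×10^3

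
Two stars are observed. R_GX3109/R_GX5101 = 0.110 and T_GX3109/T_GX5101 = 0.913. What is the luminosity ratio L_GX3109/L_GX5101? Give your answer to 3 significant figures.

0.00841

From the Stefan–Boltzmann law, L ∝ R²T⁴, so
L_GX3109/L_GX5101 = (R_GX3109/R_GX5101)² (T_GX3109/T_GX5101)⁴ = (0.110)² × (0.913)⁴ = 0.01210 × 0.6948 = 0.008408.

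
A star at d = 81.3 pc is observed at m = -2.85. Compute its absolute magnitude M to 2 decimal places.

M = m − 5 log₁₀(d/10 pc) = -2.85 − 5 log₁₀(81.3/10)
  = -2.85 − 5 × 0.910 = -2.85 − 4.55 = -7.40.

-7.40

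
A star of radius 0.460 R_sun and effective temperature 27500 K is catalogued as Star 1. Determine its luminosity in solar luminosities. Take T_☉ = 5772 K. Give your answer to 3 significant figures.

109 solar luminosities

L/L_☉ = (R/R_☉)² (T/T_☉)⁴ = (0.460)² × (27500/5772)⁴
       = 0.2116 × (4.764)⁴ = 0.2116 × 515.3 = 109.0.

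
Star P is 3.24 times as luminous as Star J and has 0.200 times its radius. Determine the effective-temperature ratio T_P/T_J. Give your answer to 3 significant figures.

3.00

L ∝ R²T⁴ gives T ∝ (L/R²)^(1/4), so
T_P/T_J = (3.24 / 0.200²)^(1/4) = (81.00)^(1/4) = 3.000.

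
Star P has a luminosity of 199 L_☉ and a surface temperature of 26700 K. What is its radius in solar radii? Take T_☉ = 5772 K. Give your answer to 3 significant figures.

0.659 solar radii

R/R_☉ = √(L/L_☉) / (T/T_☉)² = √(199) / (4.626)²
       = 14.11 / 21.40 = 0.6593.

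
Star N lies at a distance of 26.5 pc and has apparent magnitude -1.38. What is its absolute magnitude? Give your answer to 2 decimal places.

M = m − 5 log₁₀(d/10 pc) = -1.38 − 5 log₁₀(26.5/10)
  = -1.38 − 5 × 0.423 = -1.38 − 2.12 = -3.50.

-3.50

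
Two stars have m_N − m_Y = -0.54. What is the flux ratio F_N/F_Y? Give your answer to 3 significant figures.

1.64

F_N/F_Y = 10^(−(m_N − m_Y)/2.5) = 10^(0.54/2.5) = 10^0.216 = 1.644.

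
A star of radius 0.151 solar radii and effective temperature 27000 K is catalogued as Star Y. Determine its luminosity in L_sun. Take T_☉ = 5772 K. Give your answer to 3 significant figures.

10.9 L_sun

L/L_☉ = (R/R_☉)² (T/T_☉)⁴ = (0.151)² × (27000/5772)⁴
       = 0.02280 × (4.678)⁴ = 0.02280 × 478.8 = 10.92.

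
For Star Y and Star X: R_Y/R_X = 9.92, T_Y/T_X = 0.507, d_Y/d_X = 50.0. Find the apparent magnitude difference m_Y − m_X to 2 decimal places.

L_Y/L_X = (9.92)²(0.507)⁴ = 6.502.
F_Y/F_X = (L_Y/L_X)/(d_Y/d_X)² = 6.502/2500 = 0.002601.
m_Y − m_X = −2.5 log₁₀(0.002601) = 6.46.

6.46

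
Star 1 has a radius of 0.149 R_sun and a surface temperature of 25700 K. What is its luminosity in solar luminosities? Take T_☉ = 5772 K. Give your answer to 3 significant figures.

8.73 solar luminosities

L/L_☉ = (R/R_☉)² (T/T_☉)⁴ = (0.149)² × (25700/5772)⁴
       = 0.02220 × (4.453)⁴ = 0.02220 × 393.0 = 8.726.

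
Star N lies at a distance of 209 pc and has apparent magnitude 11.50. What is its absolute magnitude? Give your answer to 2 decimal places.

4.90

M = m − 5 log₁₀(d/10 pc) = 11.50 − 5 log₁₀(209/10)
  = 11.50 − 5 × 1.320 = 11.50 − 6.60 = 4.90.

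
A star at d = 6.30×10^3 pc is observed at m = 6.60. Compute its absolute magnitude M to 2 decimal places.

M = m − 5 log₁₀(d/10 pc) = 6.60 − 5 log₁₀(6.30×10^3/10)
  = 6.60 − 5 × 2.799 = 6.60 − 14.00 = -7.40.

-7.40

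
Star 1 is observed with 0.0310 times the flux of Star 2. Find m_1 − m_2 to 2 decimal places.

3.77

m_1 − m_2 = −2.5 log₁₀(F_1/F_2) = −2.5 log₁₀(0.0310) = −2.5 × (-1.509) = 3.772.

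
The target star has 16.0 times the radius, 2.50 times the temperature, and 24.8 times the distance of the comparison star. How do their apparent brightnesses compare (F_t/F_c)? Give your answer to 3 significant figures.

16.3

L_t/L_c = (R_t/R_c)²(T_t/T_c)⁴ = (16.0)² × (2.50)⁴ = 1.000×10^4.
F_t/F_c = (L_t/L_c)/(d_t/d_c)² = 1.000×10^4 / (24.8)² = 16.26.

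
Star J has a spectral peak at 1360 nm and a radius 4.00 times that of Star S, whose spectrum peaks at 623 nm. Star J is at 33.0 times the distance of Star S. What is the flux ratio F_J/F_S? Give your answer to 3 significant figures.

6.47×10^-4

Wien's law: T_J/T_S = λ_S/λ_J = 623/1360 = 0.4581.
L_J/L_S = (R_J/R_S)²(T_J/T_S)⁴ = (4.00)²(0.4581)⁴ = 0.7046.
F_J/F_S = (L_J/L_S)/(d_J/d_S)² = 0.7046/(33.0)² = 6.470×10^-4.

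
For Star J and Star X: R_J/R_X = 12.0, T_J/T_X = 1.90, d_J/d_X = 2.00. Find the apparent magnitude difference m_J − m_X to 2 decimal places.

-6.68

L_J/L_X = (12.0)²(1.90)⁴ = 1877.
F_J/F_X = (L_J/L_X)/(d_J/d_X)² = 1877/4.000 = 469.2.
m_J − m_X = −2.5 log₁₀(469.2) = -6.68.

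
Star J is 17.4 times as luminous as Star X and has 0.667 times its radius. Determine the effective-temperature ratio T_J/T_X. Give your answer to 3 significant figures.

2.50

L ∝ R²T⁴ gives T ∝ (L/R²)^(1/4), so
T_J/T_X = (17.4 / 0.667²)^(1/4) = (39.11)^(1/4) = 2.501.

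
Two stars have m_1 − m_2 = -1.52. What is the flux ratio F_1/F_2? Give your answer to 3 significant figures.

F_1/F_2 = 10^(−(m_1 − m_2)/2.5) = 10^(1.52/2.5) = 10^0.608 = 4.055.

4.06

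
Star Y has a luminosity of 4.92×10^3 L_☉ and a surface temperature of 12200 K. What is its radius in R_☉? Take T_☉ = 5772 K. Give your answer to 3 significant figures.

15.7 R_☉

R/R_☉ = √(L/L_☉) / (T/T_☉)² = √(4.92×10^3) / (2.114)²
       = 70.14 / 4.468 = 15.70.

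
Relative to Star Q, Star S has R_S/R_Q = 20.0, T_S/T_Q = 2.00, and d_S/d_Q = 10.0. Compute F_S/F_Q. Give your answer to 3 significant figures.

L_S/L_Q = (R_S/R_Q)²(T_S/T_Q)⁴ = (20.0)² × (2.00)⁴ = 6400.
F_S/F_Q = (L_S/L_Q)/(d_S/d_Q)² = 6400 / (10.0)² = 64.00.

64.0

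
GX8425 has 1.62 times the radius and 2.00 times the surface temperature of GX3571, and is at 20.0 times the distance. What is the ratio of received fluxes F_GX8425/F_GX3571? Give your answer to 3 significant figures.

0.105

L_GX8425/L_GX3571 = (R_GX8425/R_GX3571)²(T_GX8425/T_GX3571)⁴ = (1.62)² × (2.00)⁴ = 41.99.
F_GX8425/F_GX3571 = (L_GX8425/L_GX3571)/(d_GX8425/d_GX3571)² = 41.99 / (20.0)² = 0.1050.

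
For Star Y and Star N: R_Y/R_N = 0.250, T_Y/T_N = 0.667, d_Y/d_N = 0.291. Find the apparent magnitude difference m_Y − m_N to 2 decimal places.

2.09

L_Y/L_N = (0.250)²(0.667)⁴ = 0.01237.
F_Y/F_N = (L_Y/L_N)/(d_Y/d_N)² = 0.01237/0.08468 = 0.1461.
m_Y − m_N = −2.5 log₁₀(0.1461) = 2.09.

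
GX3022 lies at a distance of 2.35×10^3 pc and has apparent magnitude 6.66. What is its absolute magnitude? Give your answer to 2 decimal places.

-5.20

M = m − 5 log₁₀(d/10 pc) = 6.66 − 5 log₁₀(2.35×10^3/10)
  = 6.66 − 5 × 2.371 = 6.66 − 11.86 = -5.20.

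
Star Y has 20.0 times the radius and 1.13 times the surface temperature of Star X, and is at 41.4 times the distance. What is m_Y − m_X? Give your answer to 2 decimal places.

L_Y/L_X = (20.0)²(1.13)⁴ = 652.2.
F_Y/F_X = (L_Y/L_X)/(d_Y/d_X)² = 652.2/1714 = 0.3805.
m_Y − m_X = −2.5 log₁₀(0.3805) = 1.05.

1.05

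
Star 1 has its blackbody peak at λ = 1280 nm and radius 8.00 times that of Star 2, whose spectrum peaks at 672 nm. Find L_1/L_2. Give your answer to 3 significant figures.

4.86

Wien's law gives T ∝ 1/λ_max, so T_1/T_2 = λ_2/λ_1 = 672/1280 = 0.5250.
Then L ∝ R²T⁴ gives L_1/L_2 = (8.00)² × (0.5250)⁴ = 64.00 × 0.07597 = 4.862.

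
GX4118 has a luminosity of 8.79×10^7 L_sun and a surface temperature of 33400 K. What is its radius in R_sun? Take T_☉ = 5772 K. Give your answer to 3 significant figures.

R/R_☉ = √(L/L_☉) / (T/T_☉)² = √(8.79×10^7) / (5.787)²
       = 9375 / 33.48 = 280.0.

280 R_sun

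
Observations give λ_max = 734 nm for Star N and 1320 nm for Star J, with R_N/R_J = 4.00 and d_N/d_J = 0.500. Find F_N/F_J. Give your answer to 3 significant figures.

Wien's law: T_N/T_J = λ_J/λ_N = 1320/734 = 1.798.
L_N/L_J = (R_N/R_J)²(T_N/T_J)⁴ = (4.00)²(1.798)⁴ = 167.4.
F_N/F_J = (L_N/L_J)/(d_N/d_J)² = 167.4/(0.500)² = 669.4.

669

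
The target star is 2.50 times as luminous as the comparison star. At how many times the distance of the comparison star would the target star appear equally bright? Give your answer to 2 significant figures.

1.6

Equal flux requires L_t/d_t² = L_c/d_c², so d_t/d_c = √(L_t/L_c)
= √(2.50) = 1.581.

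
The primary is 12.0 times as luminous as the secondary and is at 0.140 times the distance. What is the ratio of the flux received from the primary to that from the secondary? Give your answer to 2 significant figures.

6.1×10^2

F = L/(4πd²), so F_p/F_s = (L_p/L_s) / (d_p/d_s)²
= 12.0 / (0.140)² = 12.0 / 0.01960 = 612.2.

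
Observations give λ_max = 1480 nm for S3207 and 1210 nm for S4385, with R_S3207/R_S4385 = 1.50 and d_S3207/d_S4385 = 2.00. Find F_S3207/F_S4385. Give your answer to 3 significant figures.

Wien's law: T_S3207/T_S4385 = λ_S4385/λ_S3207 = 1210/1480 = 0.8176.
L_S3207/L_S4385 = (R_S3207/R_S4385)²(T_S3207/T_S4385)⁴ = (1.50)²(0.8176)⁴ = 1.005.
F_S3207/F_S4385 = (L_S3207/L_S4385)/(d_S3207/d_S4385)² = 1.005/(2.00)² = 0.2513.

0.251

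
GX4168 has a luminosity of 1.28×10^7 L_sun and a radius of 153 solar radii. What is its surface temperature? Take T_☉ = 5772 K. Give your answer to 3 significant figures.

2.79×10^4 K

T/T_☉ = (L/L_☉)^(1/4) / (R/R_☉)^(1/2)
T = 5772 × (1.28×10^7)^(1/4) / √(153) = 5772 × 59.81 / 12.37 = 2.791×10^4 K.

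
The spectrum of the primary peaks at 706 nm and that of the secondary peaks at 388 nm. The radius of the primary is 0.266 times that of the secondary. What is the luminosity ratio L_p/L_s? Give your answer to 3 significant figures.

Wien's law gives T ∝ 1/λ_max, so T_p/T_s = λ_s/λ_p = 388/706 = 0.5496.
Then L ∝ R²T⁴ gives L_p/L_s = (0.266)² × (0.5496)⁴ = 0.07076 × 0.09122 = 0.006455.

0.00645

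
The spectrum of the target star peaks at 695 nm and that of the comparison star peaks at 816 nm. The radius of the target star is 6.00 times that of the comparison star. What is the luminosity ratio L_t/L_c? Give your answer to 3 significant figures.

Wien's law gives T ∝ 1/λ_max, so T_t/T_c = λ_c/λ_t = 816/695 = 1.174.
Then L ∝ R²T⁴ gives L_t/L_c = (6.00)² × (1.174)⁴ = 36.00 × 1.900 = 68.41.

68.4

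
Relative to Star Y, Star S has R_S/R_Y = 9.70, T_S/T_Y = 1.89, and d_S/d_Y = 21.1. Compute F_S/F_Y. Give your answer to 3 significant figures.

2.70

L_S/L_Y = (R_S/R_Y)²(T_S/T_Y)⁴ = (9.70)² × (1.89)⁴ = 1201.
F_S/F_Y = (L_S/L_Y)/(d_S/d_Y)² = 1201 / (21.1)² = 2.697.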